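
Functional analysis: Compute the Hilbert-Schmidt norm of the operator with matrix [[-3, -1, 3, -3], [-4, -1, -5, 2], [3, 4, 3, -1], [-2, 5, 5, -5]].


The Hilbert-Schmidt norm is sqrt(sum of squares of all entries).
Sum of squares = (-3)^2 + (-1)^2 + 3^2 + (-3)^2 + (-4)^2 + (-1)^2 + (-5)^2 + 2^2 + 3^2 + 4^2 + 3^2 + (-1)^2 + (-2)^2 + 5^2 + 5^2 + (-5)^2
= 9 + 1 + 9 + 9 + 16 + 1 + 25 + 4 + 9 + 16 + 9 + 1 + 4 + 25 + 25 + 25 = 188
||T||_HS = sqrt(188) = 13.7113

13.7113


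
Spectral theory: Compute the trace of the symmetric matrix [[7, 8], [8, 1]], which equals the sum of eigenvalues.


For a self-adjoint (symmetric) matrix, the eigenvalues are real.
The sum of eigenvalues equals the trace of the matrix.
trace = 7 + 1 = 8

8


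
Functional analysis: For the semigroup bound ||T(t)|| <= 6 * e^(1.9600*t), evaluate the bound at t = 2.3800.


||T(2.3800)|| <= 6 * exp(1.9600 * 2.3800)
= 6 * exp(4.6648)
= 6 * 106.1444
= 636.8661

636.8661


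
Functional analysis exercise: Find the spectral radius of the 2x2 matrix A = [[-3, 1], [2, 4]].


For a 2x2 matrix, eigenvalues satisfy lambda^2 - (trace)*lambda + det = 0
trace = -3 + 4 = 1
det = -3*4 - 1*2 = -14
discriminant = 1^2 - 4*(-14) = 57
spectral radius = max |eigenvalue| = 4.2749

4.2749


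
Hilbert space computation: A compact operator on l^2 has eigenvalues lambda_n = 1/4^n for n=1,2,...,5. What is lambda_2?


The eigenvalue formula gives lambda_2 = 1/4^2
= 1/16
= 0.0625

0.0625


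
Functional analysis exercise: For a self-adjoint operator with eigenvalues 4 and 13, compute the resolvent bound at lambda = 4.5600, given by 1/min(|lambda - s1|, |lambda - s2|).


dist(4.5600, {4, 13}) = min(|4.5600 - 4|, |4.5600 - 13|)
= min(0.5600, 8.4400) = 0.5600
Resolvent bound = 1/0.5600 = 1.7857

1.7857


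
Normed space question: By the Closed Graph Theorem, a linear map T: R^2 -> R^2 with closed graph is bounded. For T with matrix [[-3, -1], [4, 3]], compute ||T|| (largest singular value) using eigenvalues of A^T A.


A^T A = [[25, 15], [15, 10]]
trace(A^T A) = 35, det(A^T A) = 25
discriminant = 35^2 - 4*25 = 1125
Largest eigenvalue of A^T A = (trace + sqrt(disc))/2 = 34.2705
||T|| = sqrt(34.2705) = 5.8541

5.8541


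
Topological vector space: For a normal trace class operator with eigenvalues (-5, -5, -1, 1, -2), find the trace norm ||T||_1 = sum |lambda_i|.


For a normal operator, singular values equal |eigenvalues|.
Trace norm = sum |lambda_i| = 5 + 5 + 1 + 1 + 2
= 14

14


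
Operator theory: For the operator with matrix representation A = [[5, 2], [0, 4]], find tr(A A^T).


trace(A * A^T) = sum of squares of all entries
= 5^2 + 2^2 + 0^2 + 4^2
= 25 + 4 + 0 + 16
= 45

45


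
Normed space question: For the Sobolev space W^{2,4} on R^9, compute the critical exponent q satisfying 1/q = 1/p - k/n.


Using the Sobolev embedding formula: 1/q = 1/p - k/n
1/q = 1/4 - 2/9 = 1/36
q = 1/(1/36) = 36

36.0000


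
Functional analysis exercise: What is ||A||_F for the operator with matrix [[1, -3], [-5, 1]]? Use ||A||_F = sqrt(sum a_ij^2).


||A||_F^2 = sum a_ij^2
= 1^2 + (-3)^2 + (-5)^2 + 1^2
= 1 + 9 + 25 + 1 = 36
||A||_F = sqrt(36) = 6.0000

6.0000


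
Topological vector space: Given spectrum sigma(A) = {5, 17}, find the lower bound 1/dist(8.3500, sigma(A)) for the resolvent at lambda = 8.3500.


dist(8.3500, {5, 17}) = min(|8.3500 - 5|, |8.3500 - 17|)
= min(3.3500, 8.6500) = 3.3500
Resolvent bound = 1/3.3500 = 0.2985

0.2985


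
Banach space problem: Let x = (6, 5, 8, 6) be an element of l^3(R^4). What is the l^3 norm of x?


The l^3 norm = (sum |x_i|^3)^(1/3)
Sum of 3th powers = 216 + 125 + 512 + 216 = 1069
||x||_3 = (1069)^(1/3) = 10.2249

10.2249


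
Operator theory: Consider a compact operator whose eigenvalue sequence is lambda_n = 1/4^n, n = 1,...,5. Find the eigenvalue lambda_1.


The eigenvalue formula gives lambda_1 = 1/4^1
= 1/4
= 0.2500

0.2500


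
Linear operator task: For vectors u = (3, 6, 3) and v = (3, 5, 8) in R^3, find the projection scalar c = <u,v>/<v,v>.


Computing <u,v> = 3*3 + 6*5 + 3*8 = 63
Computing <v,v> = 3^2 + 5^2 + 8^2 = 98
Projection coefficient = 63/98 = 0.6429

0.6429


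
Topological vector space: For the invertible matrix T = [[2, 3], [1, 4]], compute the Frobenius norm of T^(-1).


det(T) = 2*4 - 3*1 = 5
T^(-1) = (1/5) * [[4, -3], [-1, 2]] = [[0.8000, -0.6000], [-0.2000, 0.4000]]
||T^(-1)||_F^2 = 0.8000^2 + (-0.6000)^2 + (-0.2000)^2 + 0.4000^2 = 1.2000
||T^(-1)||_F = sqrt(1.2000) = 1.0954

1.0954


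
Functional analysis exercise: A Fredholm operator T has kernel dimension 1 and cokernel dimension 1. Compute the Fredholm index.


The Fredholm index is defined as ind(T) = dim(ker T) - dim(coker T)
= 1 - 1
= 0

0


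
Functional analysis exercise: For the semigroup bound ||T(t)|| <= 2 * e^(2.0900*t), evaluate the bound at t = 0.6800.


||T(0.6800)|| <= 2 * exp(2.0900 * 0.6800)
= 2 * exp(1.4212)
= 2 * 4.1421
= 8.2842

8.2842


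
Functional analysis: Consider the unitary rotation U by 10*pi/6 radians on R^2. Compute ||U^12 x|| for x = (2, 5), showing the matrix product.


U is a rotation by theta = 10*pi/6
U^12 = rotation by 12*theta = 120*pi/6 = 0*pi/6 (mod 2*pi)
cos(0*pi/6) = 1.0000, sin(0*pi/6) = 0.0000
U^12 x = (1.0000 * 2 - 0.0000 * 5, 0.0000 * 2 + 1.0000 * 5)
= (2.0000, 5.0000)
||U^12 x|| = sqrt(2.0000^2 + 5.0000^2) = sqrt(29.0000) = 5.3852

5.3852


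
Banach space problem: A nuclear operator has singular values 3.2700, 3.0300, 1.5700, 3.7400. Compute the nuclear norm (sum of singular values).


The nuclear norm is the sum of all singular values.
||T||_1 = 3.2700 + 3.0300 + 1.5700 + 3.7400
= 11.6100

11.6100


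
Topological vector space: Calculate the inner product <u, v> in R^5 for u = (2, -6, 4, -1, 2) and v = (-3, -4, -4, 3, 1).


Computing the standard inner product <u, v> = sum u_i * v_i
= 2*-3 + -6*-4 + 4*-4 + -1*3 + 2*1
= -6 + 24 + -16 + -3 + 2
= 1

1


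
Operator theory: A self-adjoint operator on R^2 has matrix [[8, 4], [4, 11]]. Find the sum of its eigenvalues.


For a self-adjoint (symmetric) matrix, the eigenvalues are real.
The sum of eigenvalues equals the trace of the matrix.
trace = 8 + 11 = 19

19


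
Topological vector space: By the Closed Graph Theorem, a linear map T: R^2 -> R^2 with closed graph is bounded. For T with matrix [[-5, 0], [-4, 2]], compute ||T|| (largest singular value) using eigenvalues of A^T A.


A^T A = [[41, -8], [-8, 4]]
trace(A^T A) = 45, det(A^T A) = 100
discriminant = 45^2 - 4*100 = 1625
Largest eigenvalue of A^T A = (trace + sqrt(disc))/2 = 42.6556
||T|| = sqrt(42.6556) = 6.5311

6.5311


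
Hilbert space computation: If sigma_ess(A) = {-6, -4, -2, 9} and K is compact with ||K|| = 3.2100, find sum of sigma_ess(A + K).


By Weyl's theorem, the essential spectrum is invariant under compact perturbations.
sigma_ess(A + K) = sigma_ess(A) = {-6, -4, -2, 9}
Sum = -6 + -4 + -2 + 9 = -3

-3


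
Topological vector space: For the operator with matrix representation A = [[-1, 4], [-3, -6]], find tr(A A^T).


trace(A * A^T) = sum of squares of all entries
= (-1)^2 + 4^2 + (-3)^2 + (-6)^2
= 1 + 16 + 9 + 36
= 62

62


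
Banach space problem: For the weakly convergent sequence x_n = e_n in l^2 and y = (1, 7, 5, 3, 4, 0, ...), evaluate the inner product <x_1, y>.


x_1 = e_1 is the standard basis vector with 1 in position 1.
<x_1, y> = y_1 = 1
As n -> infinity, <x_n, y> -> 0, confirming weak convergence of (x_n) to 0.

1


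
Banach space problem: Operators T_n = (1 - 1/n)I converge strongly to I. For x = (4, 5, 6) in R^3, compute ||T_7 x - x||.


T_7 x - x = (1 - 1/7)x - x = -x/7
||x|| = sqrt(77) = 8.7750
||T_7 x - x|| = ||x||/7 = 8.7750/7 = 1.2536

1.2536


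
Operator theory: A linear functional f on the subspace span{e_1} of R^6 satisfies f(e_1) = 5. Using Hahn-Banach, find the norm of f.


The norm of f is given by ||f|| = sup_{||x||=1} |f(x)|.
On span{e_1}, ||e_1|| = 1, so ||f|| = |f(e_1)| / ||e_1||
= |5| / 1 = 5.0000

5.0000


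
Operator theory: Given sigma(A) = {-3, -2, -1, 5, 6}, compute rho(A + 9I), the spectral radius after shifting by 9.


Spectrum of A + 9I = {6, 7, 8, 14, 15}
Spectral radius = max |lambda| over the shifted spectrum
= max(6, 7, 8, 14, 15) = 15

15


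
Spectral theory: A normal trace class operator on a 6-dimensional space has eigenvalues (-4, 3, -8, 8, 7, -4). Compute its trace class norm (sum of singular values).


For a normal operator, singular values equal |eigenvalues|.
Trace norm = sum |lambda_i| = 4 + 3 + 8 + 8 + 7 + 4
= 34

34


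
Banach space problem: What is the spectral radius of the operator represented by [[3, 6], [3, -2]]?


For a 2x2 matrix, eigenvalues satisfy lambda^2 - (trace)*lambda + det = 0
trace = 3 + -2 = 1
det = 3*-2 - 6*3 = -24
discriminant = 1^2 - 4*(-24) = 97
spectral radius = max |eigenvalue| = 5.4244

5.4244


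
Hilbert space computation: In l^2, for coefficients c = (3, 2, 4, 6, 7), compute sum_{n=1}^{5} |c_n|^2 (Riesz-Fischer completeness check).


sum |c_n|^2 = 3^2 + 2^2 + 4^2 + 6^2 + 7^2
= 9 + 4 + 16 + 36 + 49
= 114

114


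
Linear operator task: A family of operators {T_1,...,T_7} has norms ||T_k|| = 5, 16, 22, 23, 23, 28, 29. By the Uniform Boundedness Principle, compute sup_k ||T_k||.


By the Uniform Boundedness Principle, the supremum of norms is finite.
sup_k ||T_k|| = max(5, 16, 22, 23, 23, 28, 29) = 29

29


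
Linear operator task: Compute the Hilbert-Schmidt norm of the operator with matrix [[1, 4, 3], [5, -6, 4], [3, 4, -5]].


The Hilbert-Schmidt norm is sqrt(sum of squares of all entries).
Sum of squares = 1^2 + 4^2 + 3^2 + 5^2 + (-6)^2 + 4^2 + 3^2 + 4^2 + (-5)^2
= 1 + 16 + 9 + 25 + 36 + 16 + 9 + 16 + 25 = 153
||T||_HS = sqrt(153) = 12.3693

12.3693


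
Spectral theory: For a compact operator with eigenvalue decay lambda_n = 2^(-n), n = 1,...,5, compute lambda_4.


The eigenvalue formula gives lambda_4 = 1/2^4
= 1/16
= 0.0625

0.0625


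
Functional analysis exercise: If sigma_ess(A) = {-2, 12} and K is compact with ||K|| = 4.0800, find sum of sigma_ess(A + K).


By Weyl's theorem, the essential spectrum is invariant under compact perturbations.
sigma_ess(A + K) = sigma_ess(A) = {-2, 12}
Sum = -2 + 12 = 10

10


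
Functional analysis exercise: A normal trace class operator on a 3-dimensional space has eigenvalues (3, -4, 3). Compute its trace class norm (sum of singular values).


For a normal operator, singular values equal |eigenvalues|.
Trace norm = sum |lambda_i| = 3 + 4 + 3
= 10

10


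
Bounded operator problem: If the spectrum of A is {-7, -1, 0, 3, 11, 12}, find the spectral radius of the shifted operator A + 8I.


Spectrum of A + 8I = {1, 7, 8, 11, 19, 20}
Spectral radius = max |lambda| over the shifted spectrum
= max(1, 7, 8, 11, 19, 20) = 20

20


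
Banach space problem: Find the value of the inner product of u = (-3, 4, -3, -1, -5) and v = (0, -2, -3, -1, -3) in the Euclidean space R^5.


Computing the standard inner product <u, v> = sum u_i * v_i
= -3*0 + 4*-2 + -3*-3 + -1*-1 + -5*-3
= 0 + -8 + 9 + 1 + 15
= 17

17


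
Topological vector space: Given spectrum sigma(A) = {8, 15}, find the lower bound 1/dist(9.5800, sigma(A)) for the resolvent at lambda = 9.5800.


dist(9.5800, {8, 15}) = min(|9.5800 - 8|, |9.5800 - 15|)
= min(1.5800, 5.4200) = 1.5800
Resolvent bound = 1/1.5800 = 0.6329

0.6329


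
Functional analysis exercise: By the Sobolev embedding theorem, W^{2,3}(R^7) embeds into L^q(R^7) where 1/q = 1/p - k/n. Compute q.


Using the Sobolev embedding formula: 1/q = 1/p - k/n
1/q = 1/3 - 2/7 = 1/21
q = 1/(1/21) = 21

21.0000


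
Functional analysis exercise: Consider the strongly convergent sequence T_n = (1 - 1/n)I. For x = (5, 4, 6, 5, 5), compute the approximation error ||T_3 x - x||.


T_3 x - x = (1 - 1/3)x - x = -x/3
||x|| = sqrt(127) = 11.2694
||T_3 x - x|| = ||x||/3 = 11.2694/3 = 3.7565

3.7565


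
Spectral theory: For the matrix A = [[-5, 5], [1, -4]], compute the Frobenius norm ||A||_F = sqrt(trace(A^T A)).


||A||_F^2 = sum a_ij^2
= (-5)^2 + 5^2 + 1^2 + (-4)^2
= 25 + 25 + 1 + 16 = 67
||A||_F = sqrt(67) = 8.1854

8.1854


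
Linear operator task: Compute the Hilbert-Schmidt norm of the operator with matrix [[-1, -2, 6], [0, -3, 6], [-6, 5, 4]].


The Hilbert-Schmidt norm is sqrt(sum of squares of all entries).
Sum of squares = (-1)^2 + (-2)^2 + 6^2 + 0^2 + (-3)^2 + 6^2 + (-6)^2 + 5^2 + 4^2
= 1 + 4 + 36 + 0 + 9 + 36 + 36 + 25 + 16 = 163
||T||_HS = sqrt(163) = 12.7671

12.7671


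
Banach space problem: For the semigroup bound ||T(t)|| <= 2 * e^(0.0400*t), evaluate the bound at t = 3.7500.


||T(3.7500)|| <= 2 * exp(0.0400 * 3.7500)
= 2 * exp(0.1500)
= 2 * 1.1618
= 2.3237

2.3237


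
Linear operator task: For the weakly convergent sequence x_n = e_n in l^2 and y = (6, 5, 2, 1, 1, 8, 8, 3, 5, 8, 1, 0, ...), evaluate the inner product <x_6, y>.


x_6 = e_6 is the standard basis vector with 1 in position 6.
<x_6, y> = y_6 = 8
As n -> infinity, <x_n, y> -> 0, confirming weak convergence of (x_n) to 0.

8


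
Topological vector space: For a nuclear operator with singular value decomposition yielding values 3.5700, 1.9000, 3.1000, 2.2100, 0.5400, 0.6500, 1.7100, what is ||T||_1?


The nuclear norm is the sum of all singular values.
||T||_1 = 3.5700 + 1.9000 + 3.1000 + 2.2100 + 0.5400 + 0.6500 + 1.7100
= 13.6800

13.6800


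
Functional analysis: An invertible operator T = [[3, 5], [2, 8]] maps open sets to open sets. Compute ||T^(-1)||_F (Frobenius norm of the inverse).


det(T) = 3*8 - 5*2 = 14
T^(-1) = (1/14) * [[8, -5], [-2, 3]] = [[0.5714, -0.3571], [-0.1429, 0.2143]]
||T^(-1)||_F^2 = 0.5714^2 + (-0.3571)^2 + (-0.1429)^2 + 0.2143^2 = 0.5204
||T^(-1)||_F = sqrt(0.5204) = 0.7214

0.7214


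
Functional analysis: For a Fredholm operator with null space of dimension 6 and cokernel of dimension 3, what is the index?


The Fredholm index is defined as ind(T) = dim(ker T) - dim(coker T)
= 6 - 3
= 3

3


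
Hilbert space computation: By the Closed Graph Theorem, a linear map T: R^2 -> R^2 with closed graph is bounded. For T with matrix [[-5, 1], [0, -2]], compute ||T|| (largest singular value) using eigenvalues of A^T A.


A^T A = [[25, -5], [-5, 5]]
trace(A^T A) = 30, det(A^T A) = 100
discriminant = 30^2 - 4*100 = 500
Largest eigenvalue of A^T A = (trace + sqrt(disc))/2 = 26.1803
||T|| = sqrt(26.1803) = 5.1167

5.1167


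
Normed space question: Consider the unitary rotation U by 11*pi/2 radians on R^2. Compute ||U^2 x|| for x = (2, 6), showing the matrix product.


U is a rotation by theta = 11*pi/2
U^2 = rotation by 2*theta = 22*pi/2 = 2*pi/2 (mod 2*pi)
cos(2*pi/2) = -1.0000, sin(2*pi/2) = 0.0000
U^2 x = (-1.0000 * 2 - 0.0000 * 6, 0.0000 * 2 + -1.0000 * 6)
= (-2.0000, -6.0000)
||U^2 x|| = sqrt((-2.0000)^2 + (-6.0000)^2) = sqrt(40.0000) = 6.3246

6.3246


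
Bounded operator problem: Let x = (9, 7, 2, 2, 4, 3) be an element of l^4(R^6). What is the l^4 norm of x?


The l^4 norm = (sum |x_i|^4)^(1/4)
Sum of 4th powers = 6561 + 2401 + 16 + 16 + 256 + 81 = 9331
||x||_4 = (9331)^(1/4) = 9.8284

9.8284


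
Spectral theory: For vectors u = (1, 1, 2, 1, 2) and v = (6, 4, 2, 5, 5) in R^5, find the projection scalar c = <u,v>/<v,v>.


Computing <u,v> = 1*6 + 1*4 + 2*2 + 1*5 + 2*5 = 29
Computing <v,v> = 6^2 + 4^2 + 2^2 + 5^2 + 5^2 = 106
Projection coefficient = 29/106 = 0.2736

0.2736


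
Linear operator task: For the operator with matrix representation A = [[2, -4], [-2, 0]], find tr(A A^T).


trace(A * A^T) = sum of squares of all entries
= 2^2 + (-4)^2 + (-2)^2 + 0^2
= 4 + 16 + 4 + 0
= 24

24


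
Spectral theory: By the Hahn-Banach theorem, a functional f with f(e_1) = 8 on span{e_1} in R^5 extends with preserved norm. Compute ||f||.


The norm of f is given by ||f|| = sup_{||x||=1} |f(x)|.
On span{e_1}, ||e_1|| = 1, so ||f|| = |f(e_1)| / ||e_1||
= |8| / 1 = 8.0000

8.0000


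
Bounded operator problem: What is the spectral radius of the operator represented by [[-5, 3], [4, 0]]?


For a 2x2 matrix, eigenvalues satisfy lambda^2 - (trace)*lambda + det = 0
trace = -5 + 0 = -5
det = -5*0 - 3*4 = -12
discriminant = (-5)^2 - 4*(-12) = 73
spectral radius = max |eigenvalue| = 6.7720

6.7720


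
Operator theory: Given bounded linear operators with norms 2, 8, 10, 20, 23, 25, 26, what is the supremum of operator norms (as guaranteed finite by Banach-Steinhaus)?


By the Uniform Boundedness Principle, the supremum of norms is finite.
sup_k ||T_k|| = max(2, 8, 10, 20, 23, 25, 26) = 26

26


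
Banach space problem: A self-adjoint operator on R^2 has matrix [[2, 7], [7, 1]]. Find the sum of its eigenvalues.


For a self-adjoint (symmetric) matrix, the eigenvalues are real.
The sum of eigenvalues equals the trace of the matrix.
trace = 2 + 1 = 3

3


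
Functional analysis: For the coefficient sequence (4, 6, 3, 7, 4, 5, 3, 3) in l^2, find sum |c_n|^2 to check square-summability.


sum |c_n|^2 = 4^2 + 6^2 + 3^2 + 7^2 + 4^2 + 5^2 + 3^2 + 3^2
= 16 + 36 + 9 + 49 + 16 + 25 + 9 + 9
= 169

169


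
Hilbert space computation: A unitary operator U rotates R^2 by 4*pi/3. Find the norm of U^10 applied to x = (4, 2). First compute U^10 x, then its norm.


U is a rotation by theta = 4*pi/3
U^10 = rotation by 10*theta = 40*pi/3 = 4*pi/3 (mod 2*pi)
cos(4*pi/3) = -0.5000, sin(4*pi/3) = -0.8660
U^10 x = (-0.5000 * 4 - -0.8660 * 2, -0.8660 * 4 + -0.5000 * 2)
= (-0.2679, -4.4641)
||U^10 x|| = sqrt((-0.2679)^2 + (-4.4641)^2) = sqrt(20.0000) = 4.4721

4.4721


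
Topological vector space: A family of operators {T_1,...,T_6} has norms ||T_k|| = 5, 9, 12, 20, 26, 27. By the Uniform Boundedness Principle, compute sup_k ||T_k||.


By the Uniform Boundedness Principle, the supremum of norms is finite.
sup_k ||T_k|| = max(5, 9, 12, 20, 26, 27) = 27

27


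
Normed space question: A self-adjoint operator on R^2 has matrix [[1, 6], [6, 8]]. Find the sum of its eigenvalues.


For a self-adjoint (symmetric) matrix, the eigenvalues are real.
The sum of eigenvalues equals the trace of the matrix.
trace = 1 + 8 = 9

9


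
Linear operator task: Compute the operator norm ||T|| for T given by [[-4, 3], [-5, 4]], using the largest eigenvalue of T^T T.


A^T A = [[41, -32], [-32, 25]]
trace(A^T A) = 66, det(A^T A) = 1
discriminant = 66^2 - 4*1 = 4352
Largest eigenvalue of A^T A = (trace + sqrt(disc))/2 = 65.9848
||T|| = sqrt(65.9848) = 8.1231

8.1231


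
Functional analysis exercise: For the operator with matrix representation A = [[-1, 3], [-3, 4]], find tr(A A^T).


trace(A * A^T) = sum of squares of all entries
= (-1)^2 + 3^2 + (-3)^2 + 4^2
= 1 + 9 + 9 + 16
= 35

35


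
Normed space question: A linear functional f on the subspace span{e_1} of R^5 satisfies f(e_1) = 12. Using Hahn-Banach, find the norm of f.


The norm of f is given by ||f|| = sup_{||x||=1} |f(x)|.
On span{e_1}, ||e_1|| = 1, so ||f|| = |f(e_1)| / ||e_1||
= |12| / 1 = 12.0000

12.0000


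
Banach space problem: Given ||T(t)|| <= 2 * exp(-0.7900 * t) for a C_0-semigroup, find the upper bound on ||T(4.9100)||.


||T(4.9100)|| <= 2 * exp(-0.7900 * 4.9100)
= 2 * exp(-3.8789)
= 2 * 0.0207
= 0.0413

0.0413


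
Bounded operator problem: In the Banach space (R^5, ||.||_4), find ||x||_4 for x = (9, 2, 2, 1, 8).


The l^4 norm = (sum |x_i|^4)^(1/4)
Sum of 4th powers = 6561 + 16 + 16 + 1 + 4096 = 10690
||x||_4 = (10690)^(1/4) = 10.1682

10.1682


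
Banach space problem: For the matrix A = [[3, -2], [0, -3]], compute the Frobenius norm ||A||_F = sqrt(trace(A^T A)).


||A||_F^2 = sum a_ij^2
= 3^2 + (-2)^2 + 0^2 + (-3)^2
= 9 + 4 + 0 + 9 = 22
||A||_F = sqrt(22) = 4.6904

4.6904


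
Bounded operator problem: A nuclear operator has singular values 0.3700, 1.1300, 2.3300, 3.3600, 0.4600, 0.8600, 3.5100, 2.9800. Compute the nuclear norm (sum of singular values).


The nuclear norm is the sum of all singular values.
||T||_1 = 0.3700 + 1.1300 + 2.3300 + 3.3600 + 0.4600 + 0.8600 + 3.5100 + 2.9800
= 15.0000

15.0000


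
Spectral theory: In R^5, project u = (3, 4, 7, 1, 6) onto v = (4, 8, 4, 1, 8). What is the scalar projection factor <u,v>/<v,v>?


Computing <u,v> = 3*4 + 4*8 + 7*4 + 1*1 + 6*8 = 121
Computing <v,v> = 4^2 + 8^2 + 4^2 + 1^2 + 8^2 = 161
Projection coefficient = 121/161 = 0.7516

0.7516


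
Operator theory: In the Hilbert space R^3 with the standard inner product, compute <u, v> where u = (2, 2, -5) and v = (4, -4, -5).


Computing the standard inner product <u, v> = sum u_i * v_i
= 2*4 + 2*-4 + -5*-5
= 8 + -8 + 25
= 25

25


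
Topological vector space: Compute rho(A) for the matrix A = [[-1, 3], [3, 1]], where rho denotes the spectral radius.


For a 2x2 matrix, eigenvalues satisfy lambda^2 - (trace)*lambda + det = 0
trace = -1 + 1 = 0
det = -1*1 - 3*3 = -10
discriminant = 0^2 - 4*(-10) = 40
spectral radius = max |eigenvalue| = 3.1623

3.1623


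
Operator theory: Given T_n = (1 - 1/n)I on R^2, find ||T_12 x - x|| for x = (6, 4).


T_12 x - x = (1 - 1/12)x - x = -x/12
||x|| = sqrt(52) = 7.2111
||T_12 x - x|| = ||x||/12 = 7.2111/12 = 0.6009

0.6009


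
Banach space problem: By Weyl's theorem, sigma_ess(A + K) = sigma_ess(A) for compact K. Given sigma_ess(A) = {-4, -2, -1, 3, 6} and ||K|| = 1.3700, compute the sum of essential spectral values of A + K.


By Weyl's theorem, the essential spectrum is invariant under compact perturbations.
sigma_ess(A + K) = sigma_ess(A) = {-4, -2, -1, 3, 6}
Sum = -4 + -2 + -1 + 3 + 6 = 2

2


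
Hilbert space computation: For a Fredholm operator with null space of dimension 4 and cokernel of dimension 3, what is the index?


The Fredholm index is defined as ind(T) = dim(ker T) - dim(coker T)
= 4 - 3
= 1

1


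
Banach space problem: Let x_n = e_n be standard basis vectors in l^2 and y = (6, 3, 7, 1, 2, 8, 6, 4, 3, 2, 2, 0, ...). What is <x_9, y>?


x_9 = e_9 is the standard basis vector with 1 in position 9.
<x_9, y> = y_9 = 3
As n -> infinity, <x_n, y> -> 0, confirming weak convergence of (x_n) to 0.

3


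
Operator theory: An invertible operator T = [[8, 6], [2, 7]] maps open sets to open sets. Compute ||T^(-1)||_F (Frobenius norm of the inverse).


det(T) = 8*7 - 6*2 = 44
T^(-1) = (1/44) * [[7, -6], [-2, 8]] = [[0.1591, -0.1364], [-0.0455, 0.1818]]
||T^(-1)||_F^2 = 0.1591^2 + (-0.1364)^2 + (-0.0455)^2 + 0.1818^2 = 0.0790
||T^(-1)||_F = sqrt(0.0790) = 0.2811

0.2811


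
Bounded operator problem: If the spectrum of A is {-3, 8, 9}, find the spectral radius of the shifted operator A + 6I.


Spectrum of A + 6I = {3, 14, 15}
Spectral radius = max |lambda| over the shifted spectrum
= max(3, 14, 15) = 15

15


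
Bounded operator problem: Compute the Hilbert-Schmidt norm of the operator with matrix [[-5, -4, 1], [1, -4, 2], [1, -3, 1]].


The Hilbert-Schmidt norm is sqrt(sum of squares of all entries).
Sum of squares = (-5)^2 + (-4)^2 + 1^2 + 1^2 + (-4)^2 + 2^2 + 1^2 + (-3)^2 + 1^2
= 25 + 16 + 1 + 1 + 16 + 4 + 1 + 9 + 1 = 74
||T||_HS = sqrt(74) = 8.6023

8.6023


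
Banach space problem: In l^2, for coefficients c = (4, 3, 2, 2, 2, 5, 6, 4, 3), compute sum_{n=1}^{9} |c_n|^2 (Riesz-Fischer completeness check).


sum |c_n|^2 = 4^2 + 3^2 + 2^2 + 2^2 + 2^2 + 5^2 + 6^2 + 4^2 + 3^2
= 16 + 9 + 4 + 4 + 4 + 25 + 36 + 16 + 9
= 123

123


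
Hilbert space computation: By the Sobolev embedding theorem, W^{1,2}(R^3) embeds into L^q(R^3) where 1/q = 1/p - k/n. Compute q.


Using the Sobolev embedding formula: 1/q = 1/p - k/n
1/q = 1/2 - 1/3 = 1/6
q = 1/(1/6) = 6

6.0000


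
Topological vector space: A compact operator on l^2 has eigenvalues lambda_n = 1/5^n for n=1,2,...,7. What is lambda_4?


The eigenvalue formula gives lambda_4 = 1/5^4
= 1/625
= 0.0016

0.0016


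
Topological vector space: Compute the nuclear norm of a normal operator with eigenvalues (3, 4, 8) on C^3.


For a normal operator, singular values equal |eigenvalues|.
Trace norm = sum |lambda_i| = 3 + 4 + 8
= 15

15


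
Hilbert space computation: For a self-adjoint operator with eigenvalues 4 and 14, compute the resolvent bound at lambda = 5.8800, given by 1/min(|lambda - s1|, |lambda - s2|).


dist(5.8800, {4, 14}) = min(|5.8800 - 4|, |5.8800 - 14|)
= min(1.8800, 8.1200) = 1.8800
Resolvent bound = 1/1.8800 = 0.5319

0.5319


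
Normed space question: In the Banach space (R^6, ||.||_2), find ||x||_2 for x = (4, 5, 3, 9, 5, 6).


The l^2 norm = (sum |x_i|^2)^(1/2)
Sum of 2th powers = 16 + 25 + 9 + 81 + 25 + 36 = 192
||x||_2 = (192)^(1/2) = 13.8564

13.8564


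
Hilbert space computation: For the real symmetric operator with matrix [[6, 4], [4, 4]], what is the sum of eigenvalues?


For a self-adjoint (symmetric) matrix, the eigenvalues are real.
The sum of eigenvalues equals the trace of the matrix.
trace = 6 + 4 = 10

10


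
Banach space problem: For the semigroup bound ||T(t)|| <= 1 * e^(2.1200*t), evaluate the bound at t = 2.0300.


||T(2.0300)|| <= 1 * exp(2.1200 * 2.0300)
= 1 * exp(4.3036)
= 1 * 73.9656
= 73.9656

73.9656


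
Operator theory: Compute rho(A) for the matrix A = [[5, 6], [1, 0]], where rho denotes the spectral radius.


For a 2x2 matrix, eigenvalues satisfy lambda^2 - (trace)*lambda + det = 0
trace = 5 + 0 = 5
det = 5*0 - 6*1 = -6
discriminant = 5^2 - 4*(-6) = 49
spectral radius = max |eigenvalue| = 6.0000

6.0000


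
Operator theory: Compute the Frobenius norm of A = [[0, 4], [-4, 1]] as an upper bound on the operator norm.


||A||_F^2 = sum a_ij^2
= 0^2 + 4^2 + (-4)^2 + 1^2
= 0 + 16 + 16 + 1 = 33
||A||_F = sqrt(33) = 5.7446

5.7446


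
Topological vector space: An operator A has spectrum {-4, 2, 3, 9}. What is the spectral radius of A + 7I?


Spectrum of A + 7I = {3, 9, 10, 16}
Spectral radius = max |lambda| over the shifted spectrum
= max(3, 9, 10, 16) = 16

16


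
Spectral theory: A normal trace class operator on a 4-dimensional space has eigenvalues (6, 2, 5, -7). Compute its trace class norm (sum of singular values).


For a normal operator, singular values equal |eigenvalues|.
Trace norm = sum |lambda_i| = 6 + 2 + 5 + 7
= 20

20


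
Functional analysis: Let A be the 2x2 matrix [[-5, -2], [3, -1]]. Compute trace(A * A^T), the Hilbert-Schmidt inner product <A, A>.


trace(A * A^T) = sum of squares of all entries
= (-5)^2 + (-2)^2 + 3^2 + (-1)^2
= 25 + 4 + 9 + 1
= 39

39


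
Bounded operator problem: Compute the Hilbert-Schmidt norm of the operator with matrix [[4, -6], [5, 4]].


The Hilbert-Schmidt norm is sqrt(sum of squares of all entries).
Sum of squares = 4^2 + (-6)^2 + 5^2 + 4^2
= 16 + 36 + 25 + 16 = 93
||T||_HS = sqrt(93) = 9.6437

9.6437


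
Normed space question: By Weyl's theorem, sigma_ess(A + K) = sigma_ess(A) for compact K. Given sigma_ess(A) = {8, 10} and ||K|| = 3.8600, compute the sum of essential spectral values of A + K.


By Weyl's theorem, the essential spectrum is invariant under compact perturbations.
sigma_ess(A + K) = sigma_ess(A) = {8, 10}
Sum = 8 + 10 = 18

18


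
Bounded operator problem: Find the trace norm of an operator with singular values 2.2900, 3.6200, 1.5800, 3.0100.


The nuclear norm is the sum of all singular values.
||T||_1 = 2.2900 + 3.6200 + 1.5800 + 3.0100
= 10.5000

10.5000


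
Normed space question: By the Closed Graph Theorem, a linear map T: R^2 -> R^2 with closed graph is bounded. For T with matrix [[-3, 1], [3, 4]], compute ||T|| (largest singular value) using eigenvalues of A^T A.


A^T A = [[18, 9], [9, 17]]
trace(A^T A) = 35, det(A^T A) = 225
discriminant = 35^2 - 4*225 = 325
Largest eigenvalue of A^T A = (trace + sqrt(disc))/2 = 26.5139
||T|| = sqrt(26.5139) = 5.1492

5.1492


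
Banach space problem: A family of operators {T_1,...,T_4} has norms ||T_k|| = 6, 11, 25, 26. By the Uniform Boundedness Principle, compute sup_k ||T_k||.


By the Uniform Boundedness Principle, the supremum of norms is finite.
sup_k ||T_k|| = max(6, 11, 25, 26) = 26

26


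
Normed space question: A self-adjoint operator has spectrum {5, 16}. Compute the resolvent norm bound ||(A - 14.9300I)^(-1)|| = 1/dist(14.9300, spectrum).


dist(14.9300, {5, 16}) = min(|14.9300 - 5|, |14.9300 - 16|)
= min(9.9300, 1.0700) = 1.0700
Resolvent bound = 1/1.0700 = 0.9346

0.9346


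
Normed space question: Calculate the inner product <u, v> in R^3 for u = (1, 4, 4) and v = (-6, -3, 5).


Computing the standard inner product <u, v> = sum u_i * v_i
= 1*-6 + 4*-3 + 4*5
= -6 + -12 + 20
= 2

2


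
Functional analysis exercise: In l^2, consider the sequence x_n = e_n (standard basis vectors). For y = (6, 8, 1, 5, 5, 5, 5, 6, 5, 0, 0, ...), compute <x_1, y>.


x_1 = e_1 is the standard basis vector with 1 in position 1.
<x_1, y> = y_1 = 6
As n -> infinity, <x_n, y> -> 0, confirming weak convergence of (x_n) to 0.

6


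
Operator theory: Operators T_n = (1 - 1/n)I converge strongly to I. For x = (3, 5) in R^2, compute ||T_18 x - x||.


T_18 x - x = (1 - 1/18)x - x = -x/18
||x|| = sqrt(34) = 5.8310
||T_18 x - x|| = ||x||/18 = 5.8310/18 = 0.3239

0.3239


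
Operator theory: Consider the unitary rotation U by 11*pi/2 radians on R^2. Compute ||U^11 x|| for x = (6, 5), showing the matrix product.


U is a rotation by theta = 11*pi/2
U^11 = rotation by 11*theta = 121*pi/2 = 1*pi/2 (mod 2*pi)
cos(1*pi/2) = 0.0000, sin(1*pi/2) = 1.0000
U^11 x = (0.0000 * 6 - 1.0000 * 5, 1.0000 * 6 + 0.0000 * 5)
= (-5.0000, 6.0000)
||U^11 x|| = sqrt((-5.0000)^2 + 6.0000^2) = sqrt(61.0000) = 7.8102

7.8102


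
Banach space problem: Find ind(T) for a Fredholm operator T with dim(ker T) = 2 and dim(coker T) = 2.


The Fredholm index is defined as ind(T) = dim(ker T) - dim(coker T)
= 2 - 2
= 0

0


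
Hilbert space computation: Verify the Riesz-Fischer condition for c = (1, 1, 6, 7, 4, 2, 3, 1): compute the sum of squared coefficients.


sum |c_n|^2 = 1^2 + 1^2 + 6^2 + 7^2 + 4^2 + 2^2 + 3^2 + 1^2
= 1 + 1 + 36 + 49 + 16 + 4 + 9 + 1
= 117

117


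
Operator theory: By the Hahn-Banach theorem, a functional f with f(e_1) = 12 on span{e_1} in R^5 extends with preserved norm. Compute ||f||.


The norm of f is given by ||f|| = sup_{||x||=1} |f(x)|.
On span{e_1}, ||e_1|| = 1, so ||f|| = |f(e_1)| / ||e_1||
= |12| / 1 = 12.0000

12.0000


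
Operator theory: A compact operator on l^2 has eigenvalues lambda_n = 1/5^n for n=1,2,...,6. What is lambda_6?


The eigenvalue formula gives lambda_6 = 1/5^6
= 1/15625
= 6.4000e-05

6.4000e-05


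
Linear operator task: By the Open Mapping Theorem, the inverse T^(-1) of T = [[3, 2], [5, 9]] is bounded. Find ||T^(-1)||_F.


det(T) = 3*9 - 2*5 = 17
T^(-1) = (1/17) * [[9, -2], [-5, 3]] = [[0.5294, -0.1176], [-0.2941, 0.1765]]
||T^(-1)||_F^2 = 0.5294^2 + (-0.1176)^2 + (-0.2941)^2 + 0.1765^2 = 0.4118
||T^(-1)||_F = sqrt(0.4118) = 0.6417

0.6417


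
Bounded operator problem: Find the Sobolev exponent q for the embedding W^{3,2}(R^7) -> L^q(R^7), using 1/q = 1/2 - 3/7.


Using the Sobolev embedding formula: 1/q = 1/p - k/n
1/q = 1/2 - 3/7 = 1/14
q = 1/(1/14) = 14

14.0000


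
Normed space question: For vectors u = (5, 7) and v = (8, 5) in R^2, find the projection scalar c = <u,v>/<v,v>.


Computing <u,v> = 5*8 + 7*5 = 75
Computing <v,v> = 8^2 + 5^2 = 89
Projection coefficient = 75/89 = 0.8427

0.8427


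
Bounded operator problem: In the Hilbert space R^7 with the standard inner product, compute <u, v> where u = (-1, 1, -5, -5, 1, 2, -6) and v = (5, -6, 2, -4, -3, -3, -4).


Computing the standard inner product <u, v> = sum u_i * v_i
= -1*5 + 1*-6 + -5*2 + -5*-4 + 1*-3 + 2*-3 + -6*-4
= -5 + -6 + -10 + 20 + -3 + -6 + 24
= 14

14


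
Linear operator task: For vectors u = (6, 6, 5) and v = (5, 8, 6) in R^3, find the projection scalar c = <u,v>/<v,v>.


Computing <u,v> = 6*5 + 6*8 + 5*6 = 108
Computing <v,v> = 5^2 + 8^2 + 6^2 = 125
Projection coefficient = 108/125 = 0.8640

0.8640


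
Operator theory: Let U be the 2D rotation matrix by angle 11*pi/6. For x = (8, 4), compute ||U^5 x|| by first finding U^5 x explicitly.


U is a rotation by theta = 11*pi/6
U^5 = rotation by 5*theta = 55*pi/6 = 7*pi/6 (mod 2*pi)
cos(7*pi/6) = -0.8660, sin(7*pi/6) = -0.5000
U^5 x = (-0.8660 * 8 - -0.5000 * 4, -0.5000 * 8 + -0.8660 * 4)
= (-4.9282, -7.4641)
||U^5 x|| = sqrt((-4.9282)^2 + (-7.4641)^2) = sqrt(80.0000) = 8.9443

8.9443


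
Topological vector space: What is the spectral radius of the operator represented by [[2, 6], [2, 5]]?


For a 2x2 matrix, eigenvalues satisfy lambda^2 - (trace)*lambda + det = 0
trace = 2 + 5 = 7
det = 2*5 - 6*2 = -2
discriminant = 7^2 - 4*(-2) = 57
spectral radius = max |eigenvalue| = 7.2749

7.2749


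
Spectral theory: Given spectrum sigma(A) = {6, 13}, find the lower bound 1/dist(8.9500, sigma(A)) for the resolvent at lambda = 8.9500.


dist(8.9500, {6, 13}) = min(|8.9500 - 6|, |8.9500 - 13|)
= min(2.9500, 4.0500) = 2.9500
Resolvent bound = 1/2.9500 = 0.3390

0.3390


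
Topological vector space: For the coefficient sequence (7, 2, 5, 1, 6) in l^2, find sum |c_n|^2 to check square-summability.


sum |c_n|^2 = 7^2 + 2^2 + 5^2 + 1^2 + 6^2
= 49 + 4 + 25 + 1 + 36
= 115

115


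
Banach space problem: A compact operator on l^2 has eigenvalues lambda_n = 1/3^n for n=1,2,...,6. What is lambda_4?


The eigenvalue formula gives lambda_4 = 1/3^4
= 1/81
= 0.0123

0.0123


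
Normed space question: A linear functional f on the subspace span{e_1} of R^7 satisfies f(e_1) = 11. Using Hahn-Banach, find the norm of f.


The norm of f is given by ||f|| = sup_{||x||=1} |f(x)|.
On span{e_1}, ||e_1|| = 1, so ||f|| = |f(e_1)| / ||e_1||
= |11| / 1 = 11.0000

11.0000


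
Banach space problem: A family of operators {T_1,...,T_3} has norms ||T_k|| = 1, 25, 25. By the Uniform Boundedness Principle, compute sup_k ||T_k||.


By the Uniform Boundedness Principle, the supremum of norms is finite.
sup_k ||T_k|| = max(1, 25, 25) = 25

25


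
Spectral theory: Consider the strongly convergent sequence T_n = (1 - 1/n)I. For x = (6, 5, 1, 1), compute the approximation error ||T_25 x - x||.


T_25 x - x = (1 - 1/25)x - x = -x/25
||x|| = sqrt(63) = 7.9373
||T_25 x - x|| = ||x||/25 = 7.9373/25 = 0.3175

0.3175


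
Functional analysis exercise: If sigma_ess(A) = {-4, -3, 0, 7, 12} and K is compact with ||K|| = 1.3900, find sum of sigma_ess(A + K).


By Weyl's theorem, the essential spectrum is invariant under compact perturbations.
sigma_ess(A + K) = sigma_ess(A) = {-4, -3, 0, 7, 12}
Sum = -4 + -3 + 0 + 7 + 12 = 12

12


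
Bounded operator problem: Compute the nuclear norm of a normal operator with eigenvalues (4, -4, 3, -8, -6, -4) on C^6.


For a normal operator, singular values equal |eigenvalues|.
Trace norm = sum |lambda_i| = 4 + 4 + 3 + 8 + 6 + 4
= 29

29


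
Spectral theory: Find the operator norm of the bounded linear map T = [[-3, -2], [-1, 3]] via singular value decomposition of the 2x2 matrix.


A^T A = [[10, 3], [3, 13]]
trace(A^T A) = 23, det(A^T A) = 121
discriminant = 23^2 - 4*121 = 45
Largest eigenvalue of A^T A = (trace + sqrt(disc))/2 = 14.8541
||T|| = sqrt(14.8541) = 3.8541

3.8541


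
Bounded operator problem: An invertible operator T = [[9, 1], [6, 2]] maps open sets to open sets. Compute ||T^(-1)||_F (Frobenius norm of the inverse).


det(T) = 9*2 - 1*6 = 12
T^(-1) = (1/12) * [[2, -1], [-6, 9]] = [[0.1667, -0.0833], [-0.5000, 0.7500]]
||T^(-1)||_F^2 = 0.1667^2 + (-0.0833)^2 + (-0.5000)^2 + 0.7500^2 = 0.8472
||T^(-1)||_F = sqrt(0.8472) = 0.9204

0.9204


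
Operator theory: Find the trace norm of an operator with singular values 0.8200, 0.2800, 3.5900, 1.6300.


The nuclear norm is the sum of all singular values.
||T||_1 = 0.8200 + 0.2800 + 3.5900 + 1.6300
= 6.3200

6.3200


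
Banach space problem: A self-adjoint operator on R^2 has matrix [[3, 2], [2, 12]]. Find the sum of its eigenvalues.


For a self-adjoint (symmetric) matrix, the eigenvalues are real.
The sum of eigenvalues equals the trace of the matrix.
trace = 3 + 12 = 15

15


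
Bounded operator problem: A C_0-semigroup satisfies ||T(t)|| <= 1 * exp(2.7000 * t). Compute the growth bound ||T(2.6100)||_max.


||T(2.6100)|| <= 1 * exp(2.7000 * 2.6100)
= 1 * exp(7.0470)
= 1 * 1149.4053
= 1149.4053

1149.4053


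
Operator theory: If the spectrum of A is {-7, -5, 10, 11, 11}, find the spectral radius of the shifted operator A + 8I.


Spectrum of A + 8I = {1, 3, 18, 19, 19}
Spectral radius = max |lambda| over the shifted spectrum
= max(1, 3, 18, 19, 19) = 19

19


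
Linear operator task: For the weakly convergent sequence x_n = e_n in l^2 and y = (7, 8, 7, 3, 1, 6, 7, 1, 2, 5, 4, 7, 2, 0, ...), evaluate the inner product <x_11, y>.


x_11 = e_11 is the standard basis vector with 1 in position 11.
<x_11, y> = y_11 = 4
As n -> infinity, <x_n, y> -> 0, confirming weak convergence of (x_n) to 0.

4


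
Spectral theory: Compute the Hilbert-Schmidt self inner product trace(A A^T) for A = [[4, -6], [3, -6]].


trace(A * A^T) = sum of squares of all entries
= 4^2 + (-6)^2 + 3^2 + (-6)^2
= 16 + 36 + 9 + 36
= 97

97


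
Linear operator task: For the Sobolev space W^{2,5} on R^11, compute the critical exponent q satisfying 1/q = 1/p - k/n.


Using the Sobolev embedding formula: 1/q = 1/p - k/n
1/q = 1/5 - 2/11 = 1/55
q = 1/(1/55) = 55

55.0000


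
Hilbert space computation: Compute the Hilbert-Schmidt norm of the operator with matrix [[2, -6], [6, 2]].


The Hilbert-Schmidt norm is sqrt(sum of squares of all entries).
Sum of squares = 2^2 + (-6)^2 + 6^2 + 2^2
= 4 + 36 + 36 + 4 = 80
||T||_HS = sqrt(80) = 8.9443

8.9443


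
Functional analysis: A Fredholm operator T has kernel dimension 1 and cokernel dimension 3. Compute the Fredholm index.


The Fredholm index is defined as ind(T) = dim(ker T) - dim(coker T)
= 1 - 3
= -2

-2


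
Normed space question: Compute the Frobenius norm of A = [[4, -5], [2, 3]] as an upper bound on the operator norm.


||A||_F^2 = sum a_ij^2
= 4^2 + (-5)^2 + 2^2 + 3^2
= 16 + 25 + 4 + 9 = 54
||A||_F = sqrt(54) = 7.3485

7.3485


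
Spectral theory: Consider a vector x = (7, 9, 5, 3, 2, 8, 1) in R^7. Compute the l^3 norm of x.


The l^3 norm = (sum |x_i|^3)^(1/3)
Sum of 3th powers = 343 + 729 + 125 + 27 + 8 + 512 + 1 = 1745
||x||_3 = (1745)^(1/3) = 12.0392

12.0392


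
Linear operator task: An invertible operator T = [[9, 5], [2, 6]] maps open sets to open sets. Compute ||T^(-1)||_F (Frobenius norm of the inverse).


det(T) = 9*6 - 5*2 = 44
T^(-1) = (1/44) * [[6, -5], [-2, 9]] = [[0.1364, -0.1136], [-0.0455, 0.2045]]
||T^(-1)||_F^2 = 0.1364^2 + (-0.1136)^2 + (-0.0455)^2 + 0.2045^2 = 0.0754
||T^(-1)||_F = sqrt(0.0754) = 0.2746

0.2746


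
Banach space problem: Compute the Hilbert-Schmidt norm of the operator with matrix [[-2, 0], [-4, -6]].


The Hilbert-Schmidt norm is sqrt(sum of squares of all entries).
Sum of squares = (-2)^2 + 0^2 + (-4)^2 + (-6)^2
= 4 + 0 + 16 + 36 = 56
||T||_HS = sqrt(56) = 7.4833

7.4833


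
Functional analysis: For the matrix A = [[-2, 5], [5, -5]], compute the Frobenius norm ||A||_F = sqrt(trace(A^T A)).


||A||_F^2 = sum a_ij^2
= (-2)^2 + 5^2 + 5^2 + (-5)^2
= 4 + 25 + 25 + 25 = 79
||A||_F = sqrt(79) = 8.8882

8.8882


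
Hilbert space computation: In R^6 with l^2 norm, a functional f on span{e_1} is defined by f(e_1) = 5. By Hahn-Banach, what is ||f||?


The norm of f is given by ||f|| = sup_{||x||=1} |f(x)|.
On span{e_1}, ||e_1|| = 1, so ||f|| = |f(e_1)| / ||e_1||
= |5| / 1 = 5.0000

5.0000


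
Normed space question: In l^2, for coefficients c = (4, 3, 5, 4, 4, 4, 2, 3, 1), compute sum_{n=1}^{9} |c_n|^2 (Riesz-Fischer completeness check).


sum |c_n|^2 = 4^2 + 3^2 + 5^2 + 4^2 + 4^2 + 4^2 + 2^2 + 3^2 + 1^2
= 16 + 9 + 25 + 16 + 16 + 16 + 4 + 9 + 1
= 112

112


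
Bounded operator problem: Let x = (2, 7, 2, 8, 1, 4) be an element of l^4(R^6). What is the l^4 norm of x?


The l^4 norm = (sum |x_i|^4)^(1/4)
Sum of 4th powers = 16 + 2401 + 16 + 4096 + 1 + 256 = 6786
||x||_4 = (6786)^(1/4) = 9.0762

9.0762
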